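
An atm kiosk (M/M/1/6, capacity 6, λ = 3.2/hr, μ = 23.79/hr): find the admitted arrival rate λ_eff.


ρ = 0.1345; P_K = (1−ρ)ρ^6/(1−ρ^7) = 0.000005126
λ_eff = λ(1 − P_K) = 3.2·(1 − 0.000005126) = 3.2·0.999995 = 3.2000 /hr

Final: 3.2000 /hr


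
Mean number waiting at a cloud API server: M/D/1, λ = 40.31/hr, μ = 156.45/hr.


ρ = 40.31/156.45 = 0.2577
M/D/1: Lq = ρ²/(2(1−ρ)) = 0.06639/(2·0.7423) = 0.04471

Final: 0.04471


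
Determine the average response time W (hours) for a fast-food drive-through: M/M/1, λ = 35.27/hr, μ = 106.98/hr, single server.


W = 1/(μ−λ) = 1/(106.98 − 35.27) = 1/71.71 = 0.01395 hr

Final: 0.01395 hr


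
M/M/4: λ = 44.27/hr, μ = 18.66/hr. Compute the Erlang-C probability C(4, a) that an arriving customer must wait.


a = λ/μ = 2.3725; ρ = a/4 = 0.5931
P₀ = 0.085789 (from M/M/c formula)
C(c,a) = [a^c/(c!(1−ρ))]·P₀ = [31.68046/(24·0.4069)]·0.085789
= 3.24420·0.085789 = 0.278317

Final: 0.278317


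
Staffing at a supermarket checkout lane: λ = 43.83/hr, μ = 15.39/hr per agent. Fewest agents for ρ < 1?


Stability requires cμ > λ ⇔ c > λ/μ.
λ/μ = 43.83/15.39 = 2.8480
Minimum integer c = ⌊2.8480⌋ + 1 = 3
Check: 3·15.39 = 46.17 > 43.83, while 2·15.39 = 30.78 ≤ 43.83

Final: 3 servers


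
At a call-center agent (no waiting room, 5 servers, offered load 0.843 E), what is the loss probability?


B(c,a) = (a^c/c!) / Σ_{k=0}^{c} a^k/k!
a^5/5! = 0.003548
Σ terms (k=0..5): 1.00000 + 0.84300 + 0.35532 + 0.09985 + 0.02104 + 0.003548 = 2.322761
B = 0.003548/2.322761 = 0.001527

Final: 0.001527


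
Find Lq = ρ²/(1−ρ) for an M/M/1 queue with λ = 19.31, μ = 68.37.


ρ = 19.31/68.37 = 0.2824
Lq = ρ²/(1−ρ) = 0.07977/0.7176 = 0.1112

Final: 0.1112


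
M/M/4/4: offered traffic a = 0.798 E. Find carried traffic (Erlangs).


B(4,0.798) = 0.007618 (Erlang-B)
Carried load = a(1 − B) = 0.798·(1 − 0.007618) = 0.798·0.992382 = 0.7919 E

Final: 0.7919 Erlangs


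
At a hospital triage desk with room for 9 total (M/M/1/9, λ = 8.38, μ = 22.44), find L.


ρ = 8.38/22.44 = 0.3734
L = ρ[1 − (K+1)ρ^K + Kρ^(K+1)] / [(1−ρ)(1−ρ^(K+1))]
Numerator: 0.3734·(1 − 10·0.0001413 + 9·0.00005275) = 0.373090
Denominator: (0.6266)·(0.999947) = 0.626527
L = 0.373090/0.626527 = 0.5955

Final: 0.5955


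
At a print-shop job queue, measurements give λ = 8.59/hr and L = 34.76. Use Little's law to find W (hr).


W = L/λ = 34.76/8.59 = 4.0466 hr

Final: 4.0466 hr


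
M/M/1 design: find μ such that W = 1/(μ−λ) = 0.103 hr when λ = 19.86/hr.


W = 1/(μ−λ) ⇒ μ − λ = 1/W = 1/0.103 = 9.7087
μ = λ + 1/W = 19.86 + 9.7087 = 29.5687 per hr

Final: 29.5687 /hr


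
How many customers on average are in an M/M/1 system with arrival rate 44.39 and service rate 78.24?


ρ = λ/μ = 44.39/78.24 = 0.5674
L = ρ/(1−ρ) = 0.5674/(1 − 0.5674) = 0.5674/0.4326 = 1.3114

Final: 1.3114


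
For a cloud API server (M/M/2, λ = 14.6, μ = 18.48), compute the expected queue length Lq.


a = λ/μ = 0.7900; ρ = a/2 = 0.3950
P₀ = 0.433670
Lq = P₀·a^c·ρ / (c!·(1−ρ)²) = 0.433670·0.62417·0.3950/(2·0.36600)
= 0.14607

Final: 0.14607


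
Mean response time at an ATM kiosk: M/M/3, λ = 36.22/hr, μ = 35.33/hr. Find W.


a = 1.0252; ρ = 0.3417; P₀ = 0.354169
Lq = P₀·a^c·ρ/(c!(1−ρ)²) = 0.05016
Wq = Lq/λ = 0.05016/36.22 = 0.001385 hr
W = Wq + 1/μ = 0.001385 + 0.02830 = 0.02969 hr

Final: 0.02969 hr


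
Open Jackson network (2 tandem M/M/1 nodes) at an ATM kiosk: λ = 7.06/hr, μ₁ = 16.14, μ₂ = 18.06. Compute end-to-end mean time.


Each node sees arrival rate λ = 7.06/hr (tandem ⇒ throughput preserved).
W₁ = 1/(μ₁−λ) = 1/(16.14−7.06) = 0.11013 hr
W₂ = 1/(μ₂−λ) = 1/(18.06−7.06) = 0.09091 hr
W_total = W₁ + W₂ = 0.11013 + 0.09091 = 0.20104 hr

Final: 0.20104 hr


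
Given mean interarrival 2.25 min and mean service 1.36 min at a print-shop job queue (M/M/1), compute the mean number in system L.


λ = 60/2.25 = 26.6667 /hr
μ = 60/1.36 = 44.1176 /hr
ρ = λ/μ = 26.6667/44.1176 = 0.6044
L = ρ/(1−ρ) = 0.6044/0.3956 = 1.5281

Final: 1.5281


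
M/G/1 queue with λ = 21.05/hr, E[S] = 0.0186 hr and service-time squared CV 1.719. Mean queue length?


ρ = λ·E[S] = 21.05·0.0186 = 0.3915
Lq = ρ²(1+C_s²)/(2(1−ρ)) = 0.1533·(1+1.719)/(2·0.6085)
= 0.1533·2.7190/1.2169 = 0.34251

Final: 0.34251


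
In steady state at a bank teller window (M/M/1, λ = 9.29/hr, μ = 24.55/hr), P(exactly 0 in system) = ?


ρ = 9.29/24.55 = 0.3784
P_n = (1−ρ)·ρ^n = (1 − 0.3784)·0.3784^0 = 0.6216·1.000000 = 0.621589

Final: 0.621589


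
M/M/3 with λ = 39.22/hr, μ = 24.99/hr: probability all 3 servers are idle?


a = λ/μ = 39.22/24.99 = 1.5694; ρ = a/c = 0.5231
Σ_{k=0}^{2} a^k/k! (terms k=0..2) = 1.00000 + 1.56943 + 1.23155 = 3.80098
Tail: a^3/(3!(1−ρ)) = 3.86566/(6·0.4769) = 1.35109
P₀ = 1/(3.80098 + 1.35109) = 1/5.15207 = 0.194097

Final: 0.194097


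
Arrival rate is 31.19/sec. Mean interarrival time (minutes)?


Mean interarrival time = 1/λ = 1/31.19 second = 0.03206 second
In minutes: 0.03206 × 0.0166667 = 0.0005344 min

Final: 0.0005344 min


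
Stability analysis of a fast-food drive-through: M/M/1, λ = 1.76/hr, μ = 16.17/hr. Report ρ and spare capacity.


Total capacity cμ = 1·16.17 = 16.17/hr
ρ = λ/(cμ) = 1.76/16.17 = 0.1088
Stable ⇔ ρ < 1: YES
Spare capacity = cμ − λ = 16.17 − 1.76 = 14.41/hr

Final: ρ = 0.1088; stable; margin = 14.41/hr


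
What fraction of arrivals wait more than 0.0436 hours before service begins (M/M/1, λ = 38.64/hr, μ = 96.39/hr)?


ρ = 38.64/96.39 = 0.4009
P(Wq > t) = ρ·e^{−(μ−λ)t} = 0.4009·e^{−2.5179}
= 0.4009·0.080629 = 0.032322

Final: 0.032322


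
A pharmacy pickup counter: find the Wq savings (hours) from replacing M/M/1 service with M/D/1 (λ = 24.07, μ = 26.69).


ρ = 24.07/26.69 = 0.9018
Wq(M/M/1) = ρ/(μ−λ) = 0.9018/2.62 = 0.34421 hr
Wq(M/D/1) = ρ/(2(μ−λ)) = 0.17211 hr
Savings = 0.34421 − 0.17211 = 0.17211 hr

Final: 0.17211 hr


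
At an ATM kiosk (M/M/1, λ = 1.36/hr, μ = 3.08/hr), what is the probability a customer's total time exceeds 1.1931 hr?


W ~ Exponential(μ−λ) for M/M/1.
μ − λ = 3.08 − 1.36 = 1.7200
P(W > t) = e^{−(μ−λ)t} = e^{−2.0521} = 0.128461

Final: 0.128461


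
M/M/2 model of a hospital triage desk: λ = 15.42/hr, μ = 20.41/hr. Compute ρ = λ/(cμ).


ρ = λ/(cμ) = 15.42/(2·20.41) = 15.42/40.82 = 0.3778

Final: 0.3778


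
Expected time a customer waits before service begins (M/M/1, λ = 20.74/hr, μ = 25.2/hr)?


ρ = 20.74/25.2 = 0.8230
Wq = ρ/(μ−λ) = 0.8230/(25.2 − 20.74) = 0.8230/4.46 = 0.1845 hr

Final: 0.1845 hr


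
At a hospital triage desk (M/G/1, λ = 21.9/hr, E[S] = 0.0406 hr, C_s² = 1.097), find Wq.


ρ = λ·E[S] = 21.9·0.0406 = 0.8891
E[S²] = E[S]²(1+C_s²) = 0.0406²·(1+1.097) = 0.003457
Wq = λ·E[S²]/(2(1−ρ)) = 21.9·0.003457/(2·0.1109) = 0.34142 hr

Final: 0.34142 hr


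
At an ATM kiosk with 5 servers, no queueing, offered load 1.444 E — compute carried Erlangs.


B(5,1.444) = 0.012392 (Erlang-B)
Carried load = a(1 − B) = 1.444·(1 − 0.012392) = 1.444·0.987608 = 1.4261 E

Final: 1.4261 Erlangs


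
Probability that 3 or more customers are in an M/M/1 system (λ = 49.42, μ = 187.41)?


ρ = 49.42/187.41 = 0.2637
P(N ≥ n) = ρ^n = 0.2637^3 = 0.018337

Final: 0.018337


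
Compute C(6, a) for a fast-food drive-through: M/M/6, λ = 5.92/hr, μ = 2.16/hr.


a = λ/μ = 2.7407; ρ = a/6 = 0.4568
P₀ = 0.063893 (from M/M/c formula)
C(c,a) = [a^c/(c!(1−ρ))]·P₀ = [423.84565/(720·0.5432)]·0.063893
= 1.08370·0.063893 = 0.069240

Final: 0.069240


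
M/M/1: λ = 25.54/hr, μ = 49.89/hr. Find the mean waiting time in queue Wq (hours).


ρ = 25.54/49.89 = 0.5119
Wq = ρ/(μ−λ) = 0.5119/(49.89 − 25.54) = 0.5119/24.35 = 0.02102 hr

Final: 0.02102 hr


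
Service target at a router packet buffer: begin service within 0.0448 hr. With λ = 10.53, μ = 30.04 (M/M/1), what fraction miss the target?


ρ = 10.53/30.04 = 0.3505
P(Wq > t) = ρ·e^{−(μ−λ)t} = 0.3505·e^{−0.8740}
= 0.3505·0.417259 = 0.146263

Final: 0.146263


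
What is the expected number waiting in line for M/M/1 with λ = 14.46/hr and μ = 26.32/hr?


ρ = 14.46/26.32 = 0.5494
Lq = ρ²/(1−ρ) = 0.3018/0.4506 = 0.6698

Final: 0.6698


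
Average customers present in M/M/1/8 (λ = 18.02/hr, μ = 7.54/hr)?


ρ = 18.02/7.54 = 2.3899
L = ρ[1 − (K+1)ρ^K + Kρ^(K+1)] / [(1−ρ)(1−ρ^(K+1))]
Numerator: 2.3899·(1 − 9·1064.308489 + 8·2543.612596) = 25742.130117
Denominator: (-1.3899)·(-2542.612596) = 3534.029179
L = 25742.130117/3534.029179 = 7.2841

Final: 7.2841


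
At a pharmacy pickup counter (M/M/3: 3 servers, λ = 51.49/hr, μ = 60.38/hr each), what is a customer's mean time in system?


a = 0.8528; ρ = 0.2843; P₀ = 0.423590
Lq = P₀·a^c·ρ/(c!(1−ρ)²) = 0.02429
Wq = Lq/λ = 0.02429/51.49 = 0.0004718 hr
W = Wq + 1/μ = 0.0004718 + 0.01656 = 0.01703 hr

Final: 0.01703 hr


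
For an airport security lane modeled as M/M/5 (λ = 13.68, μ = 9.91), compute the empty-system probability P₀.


a = λ/μ = 13.68/9.91 = 1.3804; ρ = a/c = 0.2761
Σ_{k=0}^{4} a^k/k! (terms k=0..4) = 1.00000 + 1.38042 + 0.95278 + 0.43842 + 0.15130 = 3.92292
Tail: a^5/(5!(1−ρ)) = 5.01259/(120·0.7239) = 0.05770
P₀ = 1/(3.92292 + 0.05770) = 1/3.98063 = 0.251217

Final: 0.251217


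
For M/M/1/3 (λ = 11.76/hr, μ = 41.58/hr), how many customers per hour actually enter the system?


ρ = 0.2828; P_K = (1−ρ)ρ^3/(1−ρ^4) = 0.016330
λ_eff = λ(1 − P_K) = 11.76·(1 − 0.016330) = 11.76·0.983670 = 11.5680 /hr

Final: 11.5680 /hr


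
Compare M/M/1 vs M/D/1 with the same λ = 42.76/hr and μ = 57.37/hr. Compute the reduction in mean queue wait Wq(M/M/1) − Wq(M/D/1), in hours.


ρ = 42.76/57.37 = 0.7453
Wq(M/M/1) = ρ/(μ−λ) = 0.7453/14.61 = 0.05102 hr
Wq(M/D/1) = ρ/(2(μ−λ)) = 0.02551 hr
Savings = 0.05102 − 0.02551 = 0.02551 hr

Final: 0.02551 hr


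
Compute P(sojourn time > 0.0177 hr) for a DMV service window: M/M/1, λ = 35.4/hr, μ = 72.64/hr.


W ~ Exponential(μ−λ) for M/M/1.
μ − λ = 72.64 − 35.4 = 37.2400
P(W > t) = e^{−(μ−λ)t} = e^{−0.6591} = 0.517292

Final: 0.517292


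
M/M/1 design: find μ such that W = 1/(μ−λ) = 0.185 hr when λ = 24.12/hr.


W = 1/(μ−λ) ⇒ μ − λ = 1/W = 1/0.185 = 5.4054
μ = λ + 1/W = 24.12 + 5.4054 = 29.5254 per hr

Final: 29.5254 /hr


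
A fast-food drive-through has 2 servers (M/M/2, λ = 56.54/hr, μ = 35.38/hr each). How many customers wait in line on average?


a = λ/μ = 1.5981; ρ = a/2 = 0.7990
P₀ = 0.111705
Lq = P₀·a^c·ρ / (c!·(1−ρ)²) = 0.111705·2.55385·0.7990/(2·0.04039)
= 2.82216

Final: 2.82216


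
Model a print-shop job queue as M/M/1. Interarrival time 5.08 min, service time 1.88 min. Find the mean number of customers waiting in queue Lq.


λ = 60/5.08 = 11.8110 /hr
μ = 60/1.88 = 31.9149 /hr
ρ = λ/μ = 11.8110/31.9149 = 0.3701
Lq = ρ²/(1−ρ) = 0.1370/0.6299 = 0.2174

Final: 0.2174


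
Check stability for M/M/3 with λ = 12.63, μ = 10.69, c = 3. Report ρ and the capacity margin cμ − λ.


Total capacity cμ = 3·10.69 = 32.07/hr
ρ = λ/(cμ) = 12.63/32.07 = 0.3938
Stable ⇔ ρ < 1: YES
Spare capacity = cμ − λ = 32.07 − 12.63 = 19.44/hr

Final: ρ = 0.3938; stable; margin = 19.44/hr


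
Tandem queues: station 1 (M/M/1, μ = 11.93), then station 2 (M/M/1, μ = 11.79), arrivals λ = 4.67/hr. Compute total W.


Each node sees arrival rate λ = 4.67/hr (tandem ⇒ throughput preserved).
W₁ = 1/(μ₁−λ) = 1/(11.93−4.67) = 0.13774 hr
W₂ = 1/(μ₂−λ) = 1/(11.79−4.67) = 0.14045 hr
W_total = W₁ + W₂ = 0.13774 + 0.14045 = 0.27819 hr

Final: 0.27819 hr


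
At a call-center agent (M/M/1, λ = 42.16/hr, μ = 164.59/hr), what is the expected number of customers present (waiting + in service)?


ρ = λ/μ = 42.16/164.59 = 0.2562
L = ρ/(1−ρ) = 0.2562/(1 − 0.2562) = 0.2562/0.7438 = 0.3444

Final: 0.3444


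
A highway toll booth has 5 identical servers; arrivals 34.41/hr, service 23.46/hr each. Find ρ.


ρ = λ/(cμ) = 34.41/(5·23.46) = 34.41/117.30 = 0.2934

Final: 0.2934


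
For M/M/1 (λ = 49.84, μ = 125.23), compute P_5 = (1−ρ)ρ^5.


ρ = 49.84/125.23 = 0.3980
P_n = (1−ρ)·ρ^n = (1 − 0.3980)·0.3980^5 = 0.6020·0.009985 = 0.006011

Final: 0.006011


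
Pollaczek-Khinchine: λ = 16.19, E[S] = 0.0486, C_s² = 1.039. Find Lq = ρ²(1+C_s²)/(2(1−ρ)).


ρ = λ·E[S] = 16.19·0.0486 = 0.7868
Lq = ρ²(1+C_s²)/(2(1−ρ)) = 0.6191·(1+1.039)/(2·0.2132)
= 0.6191·2.0390/0.4263 = 2.96098

Final: 2.96098


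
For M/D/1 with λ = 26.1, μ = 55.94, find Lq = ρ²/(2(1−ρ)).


ρ = 26.1/55.94 = 0.4666
M/D/1: Lq = ρ²/(2(1−ρ)) = 0.2177/(2·0.5334) = 0.20405

Final: 0.20405


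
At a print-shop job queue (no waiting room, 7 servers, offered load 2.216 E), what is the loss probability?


B(c,a) = (a^c/c!) / Σ_{k=0}^{c} a^k/k!
a^7/7! = 0.052066
Σ terms (k=0..7): 1.00000 + 2.21600 + 2.45533 + 1.81367 + 1.00477 + 0.44532 + 0.16447 + 0.05207 = 9.151621
B = 0.052066/9.151621 = 0.005689

Final: 0.005689


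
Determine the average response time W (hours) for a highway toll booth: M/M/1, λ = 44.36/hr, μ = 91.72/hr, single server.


W = 1/(μ−λ) = 1/(91.72 − 44.36) = 1/47.36 = 0.02111 hr

Final: 0.02111 hr


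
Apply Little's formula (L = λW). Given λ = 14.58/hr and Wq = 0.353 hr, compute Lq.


Lq = λWq = 14.58·0.353 = 5.1467

Final: 5.1467


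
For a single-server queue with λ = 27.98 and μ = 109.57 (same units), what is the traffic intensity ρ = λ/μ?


ρ = λ/μ = 27.98/109.57 = 0.2554

Final: 0.2554


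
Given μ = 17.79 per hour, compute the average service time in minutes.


Mean service time = 1/μ = 1/17.79 hour = 0.05621 hour
In minutes: 0.05621 × 60 = 3.3727 min

Final: 3.3727 min


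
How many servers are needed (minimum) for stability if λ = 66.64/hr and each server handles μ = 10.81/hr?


Stability requires cμ > λ ⇔ c > λ/μ.
λ/μ = 66.64/10.81 = 6.1647
Minimum integer c = ⌊6.1647⌋ + 1 = 7
Check: 7·10.81 = 75.67 > 66.64, while 6·10.81 = 64.86 ≤ 66.64

Final: 7 servers


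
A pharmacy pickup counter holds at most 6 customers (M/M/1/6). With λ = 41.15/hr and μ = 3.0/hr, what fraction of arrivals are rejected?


ρ = λ/μ = 41.15/3.0 = 13.7167
P_K = (1−ρ)ρ^K/(1−ρ^(K+1)) = (-12.7167·6660264.994772)/(1 − 91356634.844956)
= -84696369.850184/-91356633.844956 = 0.927096

Final: 0.927096


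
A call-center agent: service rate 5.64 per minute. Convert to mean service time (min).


Mean service time = 1/μ = 1/5.64 minute = 0.17730 minute
In minutes: 0.17730 × 1 = 0.1773 min

Final: 0.1773 min


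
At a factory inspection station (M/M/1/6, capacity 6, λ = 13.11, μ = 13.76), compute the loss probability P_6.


ρ = λ/μ = 13.11/13.76 = 0.9528
P_K = (1−ρ)ρ^K/(1−ρ^(K+1)) = (0.04724·0.748007)/(1 − 0.712672)
= 0.035335/0.287328 = 0.122977

Final: 0.122977


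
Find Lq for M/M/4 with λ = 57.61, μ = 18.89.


a = λ/μ = 3.0498; ρ = a/4 = 0.7624
P₀ = 0.034964
Lq = P₀·a^c·ρ / (c!·(1−ρ)²) = 0.034964·86.50947·0.7624/(24·0.05643)
= 1.70266

Final: 1.70266


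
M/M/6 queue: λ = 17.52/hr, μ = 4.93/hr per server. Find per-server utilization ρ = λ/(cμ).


ρ = λ/(cμ) = 17.52/(6·4.93) = 17.52/29.58 = 0.5923

Final: 0.5923


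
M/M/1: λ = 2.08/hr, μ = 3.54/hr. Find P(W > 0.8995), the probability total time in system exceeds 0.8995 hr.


W ~ Exponential(μ−λ) for M/M/1.
μ − λ = 3.54 − 2.08 = 1.4600
P(W > t) = e^{−(μ−λ)t} = e^{−1.3133} = 0.268939

Final: 0.268939


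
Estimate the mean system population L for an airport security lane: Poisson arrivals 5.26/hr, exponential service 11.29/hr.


ρ = λ/μ = 5.26/11.29 = 0.4659
L = ρ/(1−ρ) = 0.4659/(1 − 0.4659) = 0.4659/0.5341 = 0.8723

Final: 0.8723


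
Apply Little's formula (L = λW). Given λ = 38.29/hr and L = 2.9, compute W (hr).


W = L/λ = 2.9/38.29 = 0.07574 hr

Final: 0.07574 hr


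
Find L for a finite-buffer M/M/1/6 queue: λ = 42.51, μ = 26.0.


ρ = 42.51/26.0 = 1.6350
L = ρ[1 − (K+1)ρ^K + Kρ^(K+1)] / [(1−ρ)(1−ρ^(K+1))]
Numerator: 1.6350·(1 − 7·19.103218 + 6·31.233762) = 89.401872
Denominator: (-0.6350)·(-30.233762) = 19.198439
L = 89.401872/19.198439 = 4.6567

Final: 4.6567


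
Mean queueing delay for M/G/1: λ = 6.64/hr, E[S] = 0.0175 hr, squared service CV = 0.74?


ρ = λ·E[S] = 6.64·0.0175 = 0.1162
E[S²] = E[S]²(1+C_s²) = 0.0175²·(1+0.74) = 0.0005329
Wq = λ·E[S²]/(2(1−ρ)) = 6.64·0.0005329/(2·0.8838) = 0.002002 hr

Final: 0.002002 hr


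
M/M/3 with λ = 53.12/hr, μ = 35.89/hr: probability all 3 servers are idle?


a = λ/μ = 53.12/35.89 = 1.4801; ρ = a/c = 0.4934
Σ_{k=0}^{2} a^k/k! (terms k=0..2) = 1.00000 + 1.48008 + 1.09532 = 3.57539
Tail: a^3/(3!(1−ρ)) = 3.24230/(6·0.5066) = 1.06660
P₀ = 1/(3.57539 + 1.06660) = 1/4.64200 = 0.215425

Final: 0.215425


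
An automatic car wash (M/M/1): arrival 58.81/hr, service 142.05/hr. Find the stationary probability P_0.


ρ = 58.81/142.05 = 0.4140
P_n = (1−ρ)·ρ^n = (1 − 0.4140)·0.4140^0 = 0.5860·1.000000 = 0.585991

Final: 0.585991


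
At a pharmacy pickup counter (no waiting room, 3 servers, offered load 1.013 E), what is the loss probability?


B(c,a) = (a^c/c!) / Σ_{k=0}^{c} a^k/k!
a^3/3! = 0.173252
Σ terms (k=0..3): 1.00000 + 1.01300 + 0.51308 + 0.17325 = 2.699336
B = 0.173252/2.699336 = 0.064183

Final: 0.064183


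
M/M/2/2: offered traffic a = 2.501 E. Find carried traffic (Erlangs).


B(2,2.501) = 0.471826 (Erlang-B)
Carried load = a(1 − B) = 2.501·(1 − 0.471826) = 2.501·0.528174 = 1.3210 E

Final: 1.3210 Erlangs


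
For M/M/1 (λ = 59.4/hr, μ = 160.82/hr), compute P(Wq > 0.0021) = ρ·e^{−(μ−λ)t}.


ρ = 59.4/160.82 = 0.3694
P(Wq > t) = ρ·e^{−(μ−λ)t} = 0.3694·e^{−0.2130}
= 0.3694·0.808171 = 0.298504

Final: 0.298504


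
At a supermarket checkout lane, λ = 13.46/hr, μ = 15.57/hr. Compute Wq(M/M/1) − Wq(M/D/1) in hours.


ρ = 13.46/15.57 = 0.8645
Wq(M/M/1) = ρ/(μ−λ) = 0.8645/2.11 = 0.40971 hr
Wq(M/D/1) = ρ/(2(μ−λ)) = 0.20485 hr
Savings = 0.40971 − 0.20485 = 0.20485 hr

Final: 0.20485 hr


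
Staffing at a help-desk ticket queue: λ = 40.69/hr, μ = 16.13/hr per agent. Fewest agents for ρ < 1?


Stability requires cμ > λ ⇔ c > λ/μ.
λ/μ = 40.69/16.13 = 2.5226
Minimum integer c = ⌊2.5226⌋ + 1 = 3
Check: 3·16.13 = 48.39 > 40.69, while 2·16.13 = 32.26 ≤ 40.69

Final: 3 servers


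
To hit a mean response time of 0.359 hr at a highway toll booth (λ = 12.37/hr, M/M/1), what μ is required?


W = 1/(μ−λ) ⇒ μ − λ = 1/W = 1/0.359 = 2.7855
μ = λ + 1/W = 12.37 + 2.7855 = 15.1555 per hr

Final: 15.1555 /hr


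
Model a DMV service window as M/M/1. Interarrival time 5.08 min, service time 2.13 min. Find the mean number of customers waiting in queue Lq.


λ = 60/5.08 = 11.8110 /hr
μ = 60/2.13 = 28.1690 /hr
ρ = λ/μ = 11.8110/28.1690 = 0.4193
Lq = ρ²/(1−ρ) = 0.1758/0.5807 = 0.3027

Final: 0.3027


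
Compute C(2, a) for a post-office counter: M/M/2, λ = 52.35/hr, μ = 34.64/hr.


a = λ/μ = 1.5113; ρ = a/2 = 0.7556
P₀ = 0.139193 (from M/M/c formula)
C(c,a) = [a^c/(c!(1−ρ))]·P₀ = [2.28390/(2·0.2444)]·0.139193
= 4.67303·0.139193 = 0.650451

Final: 0.650451


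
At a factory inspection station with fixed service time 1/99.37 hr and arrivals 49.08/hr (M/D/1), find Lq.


ρ = 49.08/99.37 = 0.4939
M/D/1: Lq = ρ²/(2(1−ρ)) = 0.2439/(2·0.5061) = 0.24101

Final: 0.24101


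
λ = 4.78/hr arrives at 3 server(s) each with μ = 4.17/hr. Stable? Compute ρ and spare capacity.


Total capacity cμ = 3·4.17 = 12.51/hr
ρ = λ/(cμ) = 4.78/12.51 = 0.3821
Stable ⇔ ρ < 1: YES
Spare capacity = cμ − λ = 12.51 − 4.78 = 7.73/hr

Final: ρ = 0.3821; stable; margin = 7.73/hr


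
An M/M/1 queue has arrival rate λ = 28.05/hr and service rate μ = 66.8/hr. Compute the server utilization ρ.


ρ = λ/μ = 28.05/66.8 = 0.4199

Final: 0.4199


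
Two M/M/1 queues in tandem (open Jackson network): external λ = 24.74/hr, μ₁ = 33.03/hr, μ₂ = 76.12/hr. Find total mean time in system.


Each node sees arrival rate λ = 24.74/hr (tandem ⇒ throughput preserved).
W₁ = 1/(μ₁−λ) = 1/(33.03−24.74) = 0.12063 hr
W₂ = 1/(μ₂−λ) = 1/(76.12−24.74) = 0.01946 hr
W_total = W₁ + W₂ = 0.12063 + 0.01946 = 0.14009 hr

Final: 0.14009 hr


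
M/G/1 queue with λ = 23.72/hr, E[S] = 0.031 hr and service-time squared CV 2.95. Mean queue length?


ρ = λ·E[S] = 23.72·0.031 = 0.7353
Lq = ρ²(1+C_s²)/(2(1−ρ)) = 0.5407·(1+2.95)/(2·0.2647)
= 0.5407·3.9500/0.5294 = 4.03458

Final: 4.03458


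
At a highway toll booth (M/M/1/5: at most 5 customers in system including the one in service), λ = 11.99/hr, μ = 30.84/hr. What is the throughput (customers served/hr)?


ρ = 0.3888; P_K = (1−ρ)ρ^5/(1−ρ^6) = 0.005448
λ_eff = λ(1 − P_K) = 11.99·(1 − 0.005448) = 11.99·0.994552 = 11.9247 /hr

Final: 11.9247 /hr


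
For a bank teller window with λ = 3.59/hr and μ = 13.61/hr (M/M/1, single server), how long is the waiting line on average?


ρ = 3.59/13.61 = 0.2638
Lq = ρ²/(1−ρ) = 0.06958/0.7362 = 0.09451

Final: 0.09451


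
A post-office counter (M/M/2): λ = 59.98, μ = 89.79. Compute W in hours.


a = 0.6680; ρ = 0.3340; P₀ = 0.499249
Lq = P₀·a^c·ρ/(c!(1−ρ)²) = 0.08388
Wq = Lq/λ = 0.08388/59.98 = 0.001398 hr
W = Wq + 1/μ = 0.001398 + 0.01114 = 0.01254 hr

Final: 0.01254 hr


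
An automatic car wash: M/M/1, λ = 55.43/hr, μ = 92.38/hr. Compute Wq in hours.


ρ = 55.43/92.38 = 0.6000
Wq = ρ/(μ−λ) = 0.6000/(92.38 − 55.43) = 0.6000/36.95 = 0.01624 hr

Final: 0.01624 hr


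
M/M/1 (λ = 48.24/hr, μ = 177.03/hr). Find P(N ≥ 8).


ρ = 48.24/177.03 = 0.2725
P(N ≥ n) = ρ^n = 0.2725^8 = 0.00003040

Final: 0.00003040


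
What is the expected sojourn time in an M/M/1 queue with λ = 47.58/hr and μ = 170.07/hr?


W = 1/(μ−λ) = 1/(170.07 − 47.58) = 1/122.49 = 0.008164 hr

Final: 0.008164 hr


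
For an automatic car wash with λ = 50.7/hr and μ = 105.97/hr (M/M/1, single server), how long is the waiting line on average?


ρ = 50.7/105.97 = 0.4784
Lq = ρ²/(1−ρ) = 0.2289/0.5216 = 0.4389

Final: 0.4389


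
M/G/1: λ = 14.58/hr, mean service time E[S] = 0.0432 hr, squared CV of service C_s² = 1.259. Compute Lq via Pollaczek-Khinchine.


ρ = λ·E[S] = 14.58·0.0432 = 0.6299
Lq = ρ²(1+C_s²)/(2(1−ρ)) = 0.3967·(1+1.259)/(2·0.3701)
= 0.3967·2.2590/0.7403 = 1.21059

Final: 1.21059


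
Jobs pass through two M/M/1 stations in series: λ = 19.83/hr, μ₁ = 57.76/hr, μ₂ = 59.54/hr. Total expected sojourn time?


Each node sees arrival rate λ = 19.83/hr (tandem ⇒ throughput preserved).
W₁ = 1/(μ₁−λ) = 1/(57.76−19.83) = 0.02636 hr
W₂ = 1/(μ₂−λ) = 1/(59.54−19.83) = 0.02518 hr
W_total = W₁ + W₂ = 0.02636 + 0.02518 = 0.05155 hr

Final: 0.05155 hr


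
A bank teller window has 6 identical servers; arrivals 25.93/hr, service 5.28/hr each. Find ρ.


ρ = λ/(cμ) = 25.93/(6·5.28) = 25.93/31.68 = 0.8185

Final: 0.8185


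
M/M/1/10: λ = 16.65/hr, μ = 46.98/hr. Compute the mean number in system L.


ρ = 16.65/46.98 = 0.3544
L = ρ[1 − (K+1)ρ^K + Kρ^(K+1)] / [(1−ρ)(1−ρ^(K+1))]
Numerator: 0.3544·(1 − 11·0.00003126 + 10·0.00001108) = 0.354324
Denominator: (0.6456)·(0.999989) = 0.645587
L = 0.354324/0.645587 = 0.5488

Final: 0.5488


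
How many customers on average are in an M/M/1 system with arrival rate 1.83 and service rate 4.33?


ρ = λ/μ = 1.83/4.33 = 0.4226
L = ρ/(1−ρ) = 0.4226/(1 − 0.4226) = 0.4226/0.5774 = 0.7320

Final: 0.7320


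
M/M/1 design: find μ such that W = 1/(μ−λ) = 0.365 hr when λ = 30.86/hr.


W = 1/(μ−λ) ⇒ μ − λ = 1/W = 1/0.365 = 2.7397
μ = λ + 1/W = 30.86 + 2.7397 = 33.5997 per hr

Final: 33.5997 /hr


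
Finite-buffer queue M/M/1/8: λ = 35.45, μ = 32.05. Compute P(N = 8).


ρ = λ/μ = 35.45/32.05 = 1.1061
P_K = (1−ρ)ρ^K/(1−ρ^(K+1)) = (-0.1061·2.240297)/(1 − 2.477957)
= -0.237660/-1.477957 = 0.160803

Final: 0.160803


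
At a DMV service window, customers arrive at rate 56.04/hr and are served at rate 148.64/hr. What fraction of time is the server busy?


ρ = λ/μ = 56.04/148.64 = 0.3770

Final: 0.3770


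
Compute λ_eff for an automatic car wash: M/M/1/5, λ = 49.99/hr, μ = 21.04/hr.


ρ = 2.3760; P_K = (1−ρ)ρ^5/(1−ρ^6) = 0.582353
λ_eff = λ(1 − P_K) = 49.99·(1 − 0.582353) = 49.99·0.417647 = 20.8782 /hr

Final: 20.8782 /hr


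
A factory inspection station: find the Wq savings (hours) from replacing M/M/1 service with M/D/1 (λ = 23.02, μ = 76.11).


ρ = 23.02/76.11 = 0.3025
Wq(M/M/1) = ρ/(μ−λ) = 0.3025/53.09 = 0.005697 hr
Wq(M/D/1) = ρ/(2(μ−λ)) = 0.002849 hr
Savings = 0.005697 − 0.002849 = 0.002849 hr

Final: 0.002849 hr


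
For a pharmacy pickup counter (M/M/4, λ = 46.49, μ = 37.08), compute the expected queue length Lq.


a = λ/μ = 1.2538; ρ = a/4 = 0.3134
P₀ = 0.284236
Lq = P₀·a^c·ρ / (c!·(1−ρ)²) = 0.284236·2.47104·0.3134/(24·0.47136)
= 0.01946

Final: 0.01946


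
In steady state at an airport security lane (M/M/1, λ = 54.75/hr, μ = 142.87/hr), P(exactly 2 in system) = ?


ρ = 54.75/142.87 = 0.3832
P_n = (1−ρ)·ρ^n = (1 − 0.3832)·0.3832^2 = 0.6168·0.146854 = 0.090577

Final: 0.090577


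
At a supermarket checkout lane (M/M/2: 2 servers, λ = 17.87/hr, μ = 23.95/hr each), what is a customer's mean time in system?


a = 0.7461; ρ = 0.3731; P₀ = 0.456591
Lq = P₀·a^c·ρ/(c!(1−ρ)²) = 0.12064
Wq = Lq/λ = 0.12064/17.87 = 0.006751 hr
W = Wq + 1/μ = 0.006751 + 0.04175 = 0.04850 hr

Final: 0.04850 hr


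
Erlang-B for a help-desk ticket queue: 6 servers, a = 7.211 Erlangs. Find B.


B(c,a) = (a^c/c!) / Σ_{k=0}^{c} a^k/k!
a^6/6! = 195.272226
Σ terms (k=0..6): 1.00000 + 7.21100 + 25.99926 + 62.49356 + 112.66026 + 162.47862 + 195.27223 = 567.114924
B = 195.272226/567.114924 = 0.344326

Final: 0.344326


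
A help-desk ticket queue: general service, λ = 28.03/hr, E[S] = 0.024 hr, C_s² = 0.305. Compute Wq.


ρ = λ·E[S] = 28.03·0.024 = 0.6727
E[S²] = E[S]²(1+C_s²) = 0.024²·(1+0.305) = 0.0007517
Wq = λ·E[S²]/(2(1−ρ)) = 28.03·0.0007517/(2·0.3273) = 0.03219 hr

Final: 0.03219 hr


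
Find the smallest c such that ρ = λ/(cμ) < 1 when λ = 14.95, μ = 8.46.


Stability requires cμ > λ ⇔ c > λ/μ.
λ/μ = 14.95/8.46 = 1.7671
Minimum integer c = ⌊1.7671⌋ + 1 = 2
Check: 2·8.46 = 16.92 > 14.95, while 1·8.46 = 8.46 ≤ 14.95

Final: 2 servers


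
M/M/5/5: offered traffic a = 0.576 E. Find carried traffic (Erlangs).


B(5,0.576) = 0.0002970 (Erlang-B)
Carried load = a(1 − B) = 0.576·(1 − 0.0002970) = 0.576·0.999703 = 0.5758 E

Final: 0.5758 Erlangs


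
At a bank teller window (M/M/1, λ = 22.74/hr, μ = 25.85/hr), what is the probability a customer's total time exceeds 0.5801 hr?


W ~ Exponential(μ−λ) for M/M/1.
μ − λ = 25.85 − 22.74 = 3.1100
P(W > t) = e^{−(μ−λ)t} = e^{−1.8041} = 0.164621

Final: 0.164621


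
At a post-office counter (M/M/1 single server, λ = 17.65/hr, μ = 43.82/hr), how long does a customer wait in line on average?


ρ = 17.65/43.82 = 0.4028
Wq = ρ/(μ−λ) = 0.4028/(43.82 − 17.65) = 0.4028/26.17 = 0.01539 hr

Final: 0.01539 hr


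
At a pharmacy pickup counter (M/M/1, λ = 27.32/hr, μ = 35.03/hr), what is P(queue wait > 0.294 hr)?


ρ = 27.32/35.03 = 0.7799
P(Wq > t) = ρ·e^{−(μ−λ)t} = 0.7799·e^{−2.2667}
= 0.7799·0.103650 = 0.080837

Final: 0.080837


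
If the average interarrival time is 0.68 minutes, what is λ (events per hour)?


λ = 1/(interarrival time) in consistent units.
1 hour = 60 min, so λ = 60/0.68 = 88.2353 per hour

Final: 88.2353 /hr


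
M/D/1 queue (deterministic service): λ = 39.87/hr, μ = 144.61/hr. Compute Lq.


ρ = 39.87/144.61 = 0.2757
M/D/1: Lq = ρ²/(2(1−ρ)) = 0.07601/(2·0.7243) = 0.05247

Final: 0.05247


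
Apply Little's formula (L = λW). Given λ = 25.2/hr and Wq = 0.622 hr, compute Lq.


Lq = λWq = 25.2·0.622 = 15.6744

Final: 15.6744


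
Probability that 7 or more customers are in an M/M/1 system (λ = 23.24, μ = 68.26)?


ρ = 23.24/68.26 = 0.3405
P(N ≥ n) = ρ^n = 0.3405^7 = 0.0005303

Final: 0.0005303


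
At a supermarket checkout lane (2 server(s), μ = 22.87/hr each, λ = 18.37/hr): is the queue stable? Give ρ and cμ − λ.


Total capacity cμ = 2·22.87 = 45.74/hr
ρ = λ/(cμ) = 18.37/45.74 = 0.4016
Stable ⇔ ρ < 1: YES
Spare capacity = cμ − λ = 45.74 − 18.37 = 27.37/hr

Final: ρ = 0.4016; stable; margin = 27.37/hr


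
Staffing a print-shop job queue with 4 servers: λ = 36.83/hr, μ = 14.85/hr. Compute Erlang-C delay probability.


a = λ/μ = 2.4801; ρ = a/4 = 0.6200
P₀ = 0.075487 (from M/M/c formula)
C(c,a) = [a^c/(c!(1−ρ))]·P₀ = [37.83564/(24·0.3800)]·0.075487
= 4.14901·0.075487 = 0.313198

Final: 0.313198


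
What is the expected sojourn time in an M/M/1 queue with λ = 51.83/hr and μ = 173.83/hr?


W = 1/(μ−λ) = 1/(173.83 − 51.83) = 1/122.00 = 0.008197 hr

Final: 0.008197 hr


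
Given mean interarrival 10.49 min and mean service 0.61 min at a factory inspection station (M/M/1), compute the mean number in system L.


λ = 60/10.49 = 5.7197 /hr
μ = 60/0.61 = 98.3607 /hr
ρ = λ/μ = 5.7197/98.3607 = 0.05815
L = ρ/(1−ρ) = 0.05815/0.9418 = 0.06174

Final: 0.06174


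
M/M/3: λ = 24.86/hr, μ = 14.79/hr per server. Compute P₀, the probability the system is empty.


a = λ/μ = 24.86/14.79 = 1.6809; ρ = a/c = 0.5603
Σ_{k=0}^{2} a^k/k! (terms k=0..2) = 1.00000 + 1.68087 + 1.41265 = 4.09352
Tail: a^3/(3!(1−ρ)) = 4.74896/(6·0.4397) = 1.80003
P₀ = 1/(4.09352 + 1.80003) = 1/5.89355 = 0.169677

Final: 0.169677


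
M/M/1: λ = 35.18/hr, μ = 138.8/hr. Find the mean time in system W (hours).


W = 1/(μ−λ) = 1/(138.8 − 35.18) = 1/103.62 = 0.009651 hr

Final: 0.009651 hr


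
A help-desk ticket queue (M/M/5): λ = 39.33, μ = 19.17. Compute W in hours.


a = 2.0516; ρ = 0.4103; P₀ = 0.127429
Lq = P₀·a^c·ρ/(c!(1−ρ)²) = 0.04555
Wq = Lq/λ = 0.04555/39.33 = 0.001158 hr
W = Wq + 1/μ = 0.001158 + 0.05216 = 0.05332 hr

Final: 0.05332 hr


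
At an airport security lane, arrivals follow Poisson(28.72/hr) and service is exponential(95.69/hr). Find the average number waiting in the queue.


ρ = 28.72/95.69 = 0.3001
Lq = ρ²/(1−ρ) = 0.09008/0.6999 = 0.1287

Final: 0.1287


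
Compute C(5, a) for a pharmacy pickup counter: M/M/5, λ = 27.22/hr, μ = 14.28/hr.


a = λ/μ = 1.9062; ρ = a/5 = 0.3812
P₀ = 0.147793 (from M/M/c formula)
C(c,a) = [a^c/(c!(1−ρ))]·P₀ = [25.16515/(120·0.6188)]·0.147793
= 0.33892·0.147793 = 0.050089

Final: 0.050089


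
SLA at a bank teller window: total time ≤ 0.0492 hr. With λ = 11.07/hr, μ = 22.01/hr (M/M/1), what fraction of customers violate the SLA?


W ~ Exponential(μ−λ) for M/M/1.
μ − λ = 22.01 − 11.07 = 10.9400
P(W > t) = e^{−(μ−λ)t} = e^{−0.5382} = 0.583770

Final: 0.583770


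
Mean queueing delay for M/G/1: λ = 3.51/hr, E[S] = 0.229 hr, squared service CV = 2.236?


ρ = λ·E[S] = 3.51·0.229 = 0.8038
E[S²] = E[S]²(1+C_s²) = 0.229²·(1+2.236) = 0.169699
Wq = λ·E[S²]/(2(1−ρ)) = 3.51·0.169699/(2·0.1962) = 1.51787 hr

Final: 1.51787 hr


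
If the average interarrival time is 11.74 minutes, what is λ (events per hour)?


λ = 1/(interarrival time) in consistent units.
1 hour = 60 min, so λ = 60/11.74 = 5.1107 per hour

Final: 5.1107 /hr


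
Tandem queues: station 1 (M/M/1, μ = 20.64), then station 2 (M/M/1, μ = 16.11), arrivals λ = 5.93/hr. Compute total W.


Each node sees arrival rate λ = 5.93/hr (tandem ⇒ throughput preserved).
W₁ = 1/(μ₁−λ) = 1/(20.64−5.93) = 0.06798 hr
W₂ = 1/(μ₂−λ) = 1/(16.11−5.93) = 0.09823 hr
W_total = W₁ + W₂ = 0.06798 + 0.09823 = 0.16621 hr

Final: 0.16621 hr


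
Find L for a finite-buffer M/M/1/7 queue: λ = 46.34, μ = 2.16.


ρ = 46.34/2.16 = 21.4537
L = ρ[1 − (K+1)ρ^K + Kρ^(K+1)] / [(1−ρ)(1−ρ^(K+1))]
Numerator: 21.4537·(1 − 8·2091779719.830926 + 7·44876422322.669022) = 6380346895989.813477
Denominator: (-20.4537)·(-44876422321.669022) = 917889045449.693115
L = 6380346895989.813477/917889045449.693115 = 6.9511

Final: 6.9511


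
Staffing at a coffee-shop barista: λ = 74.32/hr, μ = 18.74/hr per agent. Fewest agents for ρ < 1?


Stability requires cμ > λ ⇔ c > λ/μ.
λ/μ = 74.32/18.74 = 3.9658
Minimum integer c = ⌊3.9658⌋ + 1 = 4
Check: 4·18.74 = 74.96 > 74.32, while 3·18.74 = 56.22 ≤ 74.32

Final: 4 servers


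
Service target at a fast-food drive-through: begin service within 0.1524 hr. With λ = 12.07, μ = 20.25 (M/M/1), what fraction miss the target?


ρ = 12.07/20.25 = 0.5960
P(Wq > t) = ρ·e^{−(μ−λ)t} = 0.5960·e^{−1.2466}
= 0.5960·0.287471 = 0.171347

Final: 0.171347


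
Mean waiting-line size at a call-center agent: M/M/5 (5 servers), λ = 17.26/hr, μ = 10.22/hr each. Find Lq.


a = λ/μ = 1.6888; ρ = a/5 = 0.3378
P₀ = 0.184175
Lq = P₀·a^c·ρ / (c!·(1−ρ)²) = 0.184175·13.73882·0.3378/(120·0.43855)
= 0.01624

Final: 0.01624


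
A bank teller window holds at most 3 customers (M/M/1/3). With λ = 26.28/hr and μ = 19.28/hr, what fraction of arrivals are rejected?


ρ = λ/μ = 26.28/19.28 = 1.3631
P_K = (1−ρ)ρ^K/(1−ρ^(K+1)) = (-0.3631·2.532532)/(1 − 3.452020)
= -0.919488/-2.452020 = 0.374992

Final: 0.374992


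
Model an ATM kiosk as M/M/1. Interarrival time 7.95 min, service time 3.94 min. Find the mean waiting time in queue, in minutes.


λ = 60/7.95 = 7.5472 /hr
μ = 60/3.94 = 15.2284 /hr
ρ = λ/μ = 7.5472/15.2284 = 0.4956
Wq = ρ/(μ−λ) = 0.4956/(15.2284−7.5472) = 0.06452 hr
In minutes: 0.06452·60 = 3.871 min

Final: 3.871 min


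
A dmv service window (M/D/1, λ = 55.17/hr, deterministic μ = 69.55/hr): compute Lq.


ρ = 55.17/69.55 = 0.7932
M/D/1: Lq = ρ²/(2(1−ρ)) = 0.6292/(2·0.2068) = 1.52167

Final: 1.52167


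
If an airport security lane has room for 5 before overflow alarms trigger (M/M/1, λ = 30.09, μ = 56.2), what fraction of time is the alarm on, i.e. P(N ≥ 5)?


ρ = 30.09/56.2 = 0.5354
P(N ≥ n) = ρ^n = 0.5354^5 = 0.043998

Final: 0.043998


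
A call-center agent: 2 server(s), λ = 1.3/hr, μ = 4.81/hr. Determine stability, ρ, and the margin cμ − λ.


Total capacity cμ = 2·4.81 = 9.62/hr
ρ = λ/(cμ) = 1.3/9.62 = 0.1351
Stable ⇔ ρ < 1: YES
Spare capacity = cμ − λ = 9.62 − 1.3 = 8.32/hr

Final: ρ = 0.1351; stable; margin = 8.32/hr


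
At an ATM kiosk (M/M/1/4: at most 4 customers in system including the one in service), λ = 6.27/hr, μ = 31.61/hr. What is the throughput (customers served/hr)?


ρ = 0.1984; P_K = (1−ρ)ρ^4/(1−ρ^5) = 0.001241
λ_eff = λ(1 − P_K) = 6.27·(1 − 0.001241) = 6.27·0.998759 = 6.2622 /hr

Final: 6.2622 /hr


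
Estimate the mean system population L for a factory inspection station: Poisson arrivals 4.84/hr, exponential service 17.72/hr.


ρ = λ/μ = 4.84/17.72 = 0.2731
L = ρ/(1−ρ) = 0.2731/(1 − 0.2731) = 0.2731/0.7269 = 0.3758

Final: 0.3758


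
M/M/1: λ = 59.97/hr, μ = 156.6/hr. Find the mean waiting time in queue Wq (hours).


ρ = 59.97/156.6 = 0.3830
Wq = ρ/(μ−λ) = 0.3830/(156.6 − 59.97) = 0.3830/96.63 = 0.003963 hr

Final: 0.003963 hr


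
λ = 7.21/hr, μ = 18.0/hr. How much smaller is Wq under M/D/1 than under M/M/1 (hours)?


ρ = 7.21/18.0 = 0.4006
Wq(M/M/1) = ρ/(μ−λ) = 0.4006/10.79 = 0.03712 hr
Wq(M/D/1) = ρ/(2(μ−λ)) = 0.01856 hr
Savings = 0.03712 − 0.01856 = 0.01856 hr

Final: 0.01856 hr


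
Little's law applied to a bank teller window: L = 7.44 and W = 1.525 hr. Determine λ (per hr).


λ = L/W = 7.44/1.525 = 4.8787 /hr

Final: 4.8787 /hr


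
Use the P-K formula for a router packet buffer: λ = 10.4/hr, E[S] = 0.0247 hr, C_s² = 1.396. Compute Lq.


ρ = λ·E[S] = 10.4·0.0247 = 0.2569
Lq = ρ²(1+C_s²)/(2(1−ρ)) = 0.06599·(1+1.396)/(2·0.7431)
= 0.06599·2.3960/1.4862 = 0.10638

Final: 0.10638


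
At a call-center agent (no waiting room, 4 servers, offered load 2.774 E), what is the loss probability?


B(c,a) = (a^c/c!) / Σ_{k=0}^{c} a^k/k!
a^4/4! = 2.467258
Σ terms (k=0..4): 1.00000 + 2.77400 + 3.84754 + 3.55769 + 2.46726 = 13.646486
B = 2.467258/13.646486 = 0.180798

Final: 0.180798


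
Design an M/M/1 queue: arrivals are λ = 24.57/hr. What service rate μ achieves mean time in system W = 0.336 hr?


W = 1/(μ−λ) ⇒ μ − λ = 1/W = 1/0.336 = 2.9762
μ = λ + 1/W = 24.57 + 2.9762 = 27.5462 per hr

Final: 27.5462 /hr


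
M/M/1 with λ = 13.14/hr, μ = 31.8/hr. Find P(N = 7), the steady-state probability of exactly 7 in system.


ρ = 13.14/31.8 = 0.4132
P_n = (1−ρ)·ρ^n = (1 − 0.4132)·0.4132^7 = 0.5868·0.002057 = 0.001207

Final: 0.001207


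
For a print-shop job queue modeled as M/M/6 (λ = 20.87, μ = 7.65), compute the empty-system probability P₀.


a = λ/μ = 20.87/7.65 = 2.7281; ρ = a/c = 0.4547
Σ_{k=0}^{5} a^k/k! (terms k=0..5) = 1.00000 + 2.72810 + 3.72128 + 3.38401 + 2.30798 + 1.25928 = 14.40066
Tail: a^6/(6!(1−ρ)) = 412.25514/(720·0.5453) = 1.04999
P₀ = 1/(14.40066 + 1.04999) = 1/15.45065 = 0.064722

Final: 0.064722


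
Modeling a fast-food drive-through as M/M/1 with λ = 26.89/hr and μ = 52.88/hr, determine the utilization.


ρ = λ/μ = 26.89/52.88 = 0.5085

Final: 0.5085


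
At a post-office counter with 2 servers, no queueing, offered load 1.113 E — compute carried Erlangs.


B(2,1.113) = 0.226683 (Erlang-B)
Carried load = a(1 − B) = 1.113·(1 − 0.226683) = 1.113·0.773317 = 0.8607 E

Final: 0.8607 Erlangs


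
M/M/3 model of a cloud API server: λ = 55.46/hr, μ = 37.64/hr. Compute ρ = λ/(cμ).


ρ = λ/(cμ) = 55.46/(3·37.64) = 55.46/112.92 = 0.4911

Final: 0.4911


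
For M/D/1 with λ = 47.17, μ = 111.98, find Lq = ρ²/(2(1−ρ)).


ρ = 47.17/111.98 = 0.4212
M/D/1: Lq = ρ²/(2(1−ρ)) = 0.1774/(2·0.5788) = 0.15329

Final: 0.15329


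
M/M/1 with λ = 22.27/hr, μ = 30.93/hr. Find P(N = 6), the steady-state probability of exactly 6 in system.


ρ = 22.27/30.93 = 0.7200
P_n = (1−ρ)·ρ^n = (1 − 0.7200)·0.7200^6 = 0.2800·0.139329 = 0.039010

Final: 0.039010


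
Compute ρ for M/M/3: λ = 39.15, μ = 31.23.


ρ = λ/(cμ) = 39.15/(3·31.23) = 39.15/93.69 = 0.4179

Final: 0.4179


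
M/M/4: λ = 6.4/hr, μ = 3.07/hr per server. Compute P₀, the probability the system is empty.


a = λ/μ = 6.4/3.07 = 2.0847; ρ = a/c = 0.5212
Σ_{k=0}^{3} a^k/k! (terms k=0..3) = 1.00000 + 2.08469 + 2.17297 + 1.50999 = 6.76765
Tail: a^4/(4!(1−ρ)) = 18.88715/(24·0.4788) = 1.64352
P₀ = 1/(6.76765 + 1.64352) = 1/8.41117 = 0.118890

Final: 0.118890


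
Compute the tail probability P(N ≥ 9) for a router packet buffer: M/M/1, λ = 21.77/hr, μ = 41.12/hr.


ρ = 21.77/41.12 = 0.5294
P(N ≥ n) = ρ^n = 0.5294^9 = 0.003268

Final: 0.003268
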